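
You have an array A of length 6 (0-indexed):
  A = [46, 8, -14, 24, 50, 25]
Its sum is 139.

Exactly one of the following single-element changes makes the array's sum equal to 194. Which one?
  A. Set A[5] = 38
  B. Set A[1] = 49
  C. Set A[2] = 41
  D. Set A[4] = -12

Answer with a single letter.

Answer: C

Derivation:
Option A: A[5] 25->38, delta=13, new_sum=139+(13)=152
Option B: A[1] 8->49, delta=41, new_sum=139+(41)=180
Option C: A[2] -14->41, delta=55, new_sum=139+(55)=194 <-- matches target
Option D: A[4] 50->-12, delta=-62, new_sum=139+(-62)=77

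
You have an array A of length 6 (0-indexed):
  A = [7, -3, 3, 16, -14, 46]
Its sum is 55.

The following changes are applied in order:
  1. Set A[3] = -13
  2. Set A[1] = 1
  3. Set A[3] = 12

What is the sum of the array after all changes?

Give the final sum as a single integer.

Initial sum: 55
Change 1: A[3] 16 -> -13, delta = -29, sum = 26
Change 2: A[1] -3 -> 1, delta = 4, sum = 30
Change 3: A[3] -13 -> 12, delta = 25, sum = 55

Answer: 55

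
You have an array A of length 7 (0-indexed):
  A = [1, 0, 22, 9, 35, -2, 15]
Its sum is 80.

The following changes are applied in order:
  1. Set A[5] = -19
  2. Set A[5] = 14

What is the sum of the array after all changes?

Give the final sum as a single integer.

Answer: 96

Derivation:
Initial sum: 80
Change 1: A[5] -2 -> -19, delta = -17, sum = 63
Change 2: A[5] -19 -> 14, delta = 33, sum = 96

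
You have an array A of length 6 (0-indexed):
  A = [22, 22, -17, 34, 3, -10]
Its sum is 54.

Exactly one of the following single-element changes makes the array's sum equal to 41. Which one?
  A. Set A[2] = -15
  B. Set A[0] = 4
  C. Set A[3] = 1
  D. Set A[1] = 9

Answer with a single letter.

Option A: A[2] -17->-15, delta=2, new_sum=54+(2)=56
Option B: A[0] 22->4, delta=-18, new_sum=54+(-18)=36
Option C: A[3] 34->1, delta=-33, new_sum=54+(-33)=21
Option D: A[1] 22->9, delta=-13, new_sum=54+(-13)=41 <-- matches target

Answer: D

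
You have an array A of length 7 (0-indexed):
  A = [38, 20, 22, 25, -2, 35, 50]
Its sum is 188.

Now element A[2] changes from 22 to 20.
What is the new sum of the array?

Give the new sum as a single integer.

Answer: 186

Derivation:
Old value at index 2: 22
New value at index 2: 20
Delta = 20 - 22 = -2
New sum = old_sum + delta = 188 + (-2) = 186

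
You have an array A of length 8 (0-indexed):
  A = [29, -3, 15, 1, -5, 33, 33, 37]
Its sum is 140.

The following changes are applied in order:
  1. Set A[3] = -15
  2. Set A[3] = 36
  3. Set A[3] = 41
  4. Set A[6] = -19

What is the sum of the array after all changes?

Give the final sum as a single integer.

Answer: 128

Derivation:
Initial sum: 140
Change 1: A[3] 1 -> -15, delta = -16, sum = 124
Change 2: A[3] -15 -> 36, delta = 51, sum = 175
Change 3: A[3] 36 -> 41, delta = 5, sum = 180
Change 4: A[6] 33 -> -19, delta = -52, sum = 128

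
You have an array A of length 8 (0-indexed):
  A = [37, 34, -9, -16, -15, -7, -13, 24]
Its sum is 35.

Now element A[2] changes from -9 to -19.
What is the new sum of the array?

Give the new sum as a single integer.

Old value at index 2: -9
New value at index 2: -19
Delta = -19 - -9 = -10
New sum = old_sum + delta = 35 + (-10) = 25

Answer: 25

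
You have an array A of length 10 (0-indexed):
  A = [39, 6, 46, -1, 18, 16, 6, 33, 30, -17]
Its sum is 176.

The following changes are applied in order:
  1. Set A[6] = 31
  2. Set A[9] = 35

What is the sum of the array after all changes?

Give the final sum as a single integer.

Initial sum: 176
Change 1: A[6] 6 -> 31, delta = 25, sum = 201
Change 2: A[9] -17 -> 35, delta = 52, sum = 253

Answer: 253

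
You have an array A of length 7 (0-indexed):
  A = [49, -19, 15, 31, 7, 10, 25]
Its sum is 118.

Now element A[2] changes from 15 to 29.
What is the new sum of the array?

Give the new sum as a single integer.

Answer: 132

Derivation:
Old value at index 2: 15
New value at index 2: 29
Delta = 29 - 15 = 14
New sum = old_sum + delta = 118 + (14) = 132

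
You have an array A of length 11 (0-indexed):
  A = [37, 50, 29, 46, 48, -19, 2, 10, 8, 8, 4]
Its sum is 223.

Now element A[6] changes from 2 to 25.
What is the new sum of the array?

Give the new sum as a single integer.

Answer: 246

Derivation:
Old value at index 6: 2
New value at index 6: 25
Delta = 25 - 2 = 23
New sum = old_sum + delta = 223 + (23) = 246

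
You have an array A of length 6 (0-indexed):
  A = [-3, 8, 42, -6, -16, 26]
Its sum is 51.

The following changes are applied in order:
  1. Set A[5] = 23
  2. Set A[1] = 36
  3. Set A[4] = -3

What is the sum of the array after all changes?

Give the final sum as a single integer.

Answer: 89

Derivation:
Initial sum: 51
Change 1: A[5] 26 -> 23, delta = -3, sum = 48
Change 2: A[1] 8 -> 36, delta = 28, sum = 76
Change 3: A[4] -16 -> -3, delta = 13, sum = 89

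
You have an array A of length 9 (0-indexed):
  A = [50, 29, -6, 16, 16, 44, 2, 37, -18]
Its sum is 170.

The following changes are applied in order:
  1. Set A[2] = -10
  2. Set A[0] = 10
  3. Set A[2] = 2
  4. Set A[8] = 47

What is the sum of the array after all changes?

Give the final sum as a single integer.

Answer: 203

Derivation:
Initial sum: 170
Change 1: A[2] -6 -> -10, delta = -4, sum = 166
Change 2: A[0] 50 -> 10, delta = -40, sum = 126
Change 3: A[2] -10 -> 2, delta = 12, sum = 138
Change 4: A[8] -18 -> 47, delta = 65, sum = 203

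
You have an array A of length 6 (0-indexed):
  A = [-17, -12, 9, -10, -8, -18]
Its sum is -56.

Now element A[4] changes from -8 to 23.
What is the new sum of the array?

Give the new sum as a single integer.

Old value at index 4: -8
New value at index 4: 23
Delta = 23 - -8 = 31
New sum = old_sum + delta = -56 + (31) = -25

Answer: -25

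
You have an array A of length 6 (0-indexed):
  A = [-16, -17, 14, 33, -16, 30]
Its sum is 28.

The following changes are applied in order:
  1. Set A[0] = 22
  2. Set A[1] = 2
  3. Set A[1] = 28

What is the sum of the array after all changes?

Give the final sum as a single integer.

Answer: 111

Derivation:
Initial sum: 28
Change 1: A[0] -16 -> 22, delta = 38, sum = 66
Change 2: A[1] -17 -> 2, delta = 19, sum = 85
Change 3: A[1] 2 -> 28, delta = 26, sum = 111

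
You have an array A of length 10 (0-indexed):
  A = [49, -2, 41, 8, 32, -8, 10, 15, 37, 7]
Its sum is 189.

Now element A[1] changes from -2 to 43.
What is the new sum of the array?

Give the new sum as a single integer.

Old value at index 1: -2
New value at index 1: 43
Delta = 43 - -2 = 45
New sum = old_sum + delta = 189 + (45) = 234

Answer: 234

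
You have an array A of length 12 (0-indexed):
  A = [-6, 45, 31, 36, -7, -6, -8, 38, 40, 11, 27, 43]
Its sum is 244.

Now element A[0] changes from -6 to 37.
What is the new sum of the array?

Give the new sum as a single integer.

Answer: 287

Derivation:
Old value at index 0: -6
New value at index 0: 37
Delta = 37 - -6 = 43
New sum = old_sum + delta = 244 + (43) = 287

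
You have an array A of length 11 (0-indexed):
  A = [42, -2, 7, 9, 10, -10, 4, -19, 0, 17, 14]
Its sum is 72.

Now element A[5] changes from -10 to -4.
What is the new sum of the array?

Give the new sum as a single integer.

Old value at index 5: -10
New value at index 5: -4
Delta = -4 - -10 = 6
New sum = old_sum + delta = 72 + (6) = 78

Answer: 78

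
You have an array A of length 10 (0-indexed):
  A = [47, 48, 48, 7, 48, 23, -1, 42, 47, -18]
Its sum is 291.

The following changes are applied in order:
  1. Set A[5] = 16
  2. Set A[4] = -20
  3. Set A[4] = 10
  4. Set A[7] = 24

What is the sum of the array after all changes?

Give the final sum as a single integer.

Answer: 228

Derivation:
Initial sum: 291
Change 1: A[5] 23 -> 16, delta = -7, sum = 284
Change 2: A[4] 48 -> -20, delta = -68, sum = 216
Change 3: A[4] -20 -> 10, delta = 30, sum = 246
Change 4: A[7] 42 -> 24, delta = -18, sum = 228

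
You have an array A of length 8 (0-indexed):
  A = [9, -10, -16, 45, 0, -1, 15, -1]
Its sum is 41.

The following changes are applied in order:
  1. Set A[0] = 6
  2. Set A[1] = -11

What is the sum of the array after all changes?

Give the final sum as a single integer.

Initial sum: 41
Change 1: A[0] 9 -> 6, delta = -3, sum = 38
Change 2: A[1] -10 -> -11, delta = -1, sum = 37

Answer: 37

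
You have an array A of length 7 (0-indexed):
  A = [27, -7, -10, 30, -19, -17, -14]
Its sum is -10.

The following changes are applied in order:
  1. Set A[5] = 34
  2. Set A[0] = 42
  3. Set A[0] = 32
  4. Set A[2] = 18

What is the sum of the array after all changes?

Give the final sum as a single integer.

Answer: 74

Derivation:
Initial sum: -10
Change 1: A[5] -17 -> 34, delta = 51, sum = 41
Change 2: A[0] 27 -> 42, delta = 15, sum = 56
Change 3: A[0] 42 -> 32, delta = -10, sum = 46
Change 4: A[2] -10 -> 18, delta = 28, sum = 74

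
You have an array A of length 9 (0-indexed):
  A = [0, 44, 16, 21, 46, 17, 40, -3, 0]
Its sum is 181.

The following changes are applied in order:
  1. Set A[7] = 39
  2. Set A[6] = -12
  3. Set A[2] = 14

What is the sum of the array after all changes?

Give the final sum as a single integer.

Initial sum: 181
Change 1: A[7] -3 -> 39, delta = 42, sum = 223
Change 2: A[6] 40 -> -12, delta = -52, sum = 171
Change 3: A[2] 16 -> 14, delta = -2, sum = 169

Answer: 169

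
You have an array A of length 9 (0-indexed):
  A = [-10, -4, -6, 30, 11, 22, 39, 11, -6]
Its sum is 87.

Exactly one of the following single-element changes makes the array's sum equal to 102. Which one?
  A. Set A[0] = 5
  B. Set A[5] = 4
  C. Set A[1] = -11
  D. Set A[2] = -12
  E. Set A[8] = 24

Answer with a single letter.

Answer: A

Derivation:
Option A: A[0] -10->5, delta=15, new_sum=87+(15)=102 <-- matches target
Option B: A[5] 22->4, delta=-18, new_sum=87+(-18)=69
Option C: A[1] -4->-11, delta=-7, new_sum=87+(-7)=80
Option D: A[2] -6->-12, delta=-6, new_sum=87+(-6)=81
Option E: A[8] -6->24, delta=30, new_sum=87+(30)=117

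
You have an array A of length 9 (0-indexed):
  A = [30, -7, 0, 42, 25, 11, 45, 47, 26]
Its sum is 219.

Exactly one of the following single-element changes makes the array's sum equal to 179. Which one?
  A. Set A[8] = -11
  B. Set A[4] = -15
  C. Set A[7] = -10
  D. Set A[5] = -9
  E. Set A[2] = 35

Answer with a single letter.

Answer: B

Derivation:
Option A: A[8] 26->-11, delta=-37, new_sum=219+(-37)=182
Option B: A[4] 25->-15, delta=-40, new_sum=219+(-40)=179 <-- matches target
Option C: A[7] 47->-10, delta=-57, new_sum=219+(-57)=162
Option D: A[5] 11->-9, delta=-20, new_sum=219+(-20)=199
Option E: A[2] 0->35, delta=35, new_sum=219+(35)=254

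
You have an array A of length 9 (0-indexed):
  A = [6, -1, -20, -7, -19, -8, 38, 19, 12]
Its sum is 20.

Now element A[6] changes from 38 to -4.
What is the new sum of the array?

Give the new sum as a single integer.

Answer: -22

Derivation:
Old value at index 6: 38
New value at index 6: -4
Delta = -4 - 38 = -42
New sum = old_sum + delta = 20 + (-42) = -22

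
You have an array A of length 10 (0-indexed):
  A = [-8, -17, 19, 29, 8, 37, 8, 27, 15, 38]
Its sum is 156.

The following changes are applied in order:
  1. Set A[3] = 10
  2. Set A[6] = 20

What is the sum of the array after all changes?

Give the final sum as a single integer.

Initial sum: 156
Change 1: A[3] 29 -> 10, delta = -19, sum = 137
Change 2: A[6] 8 -> 20, delta = 12, sum = 149

Answer: 149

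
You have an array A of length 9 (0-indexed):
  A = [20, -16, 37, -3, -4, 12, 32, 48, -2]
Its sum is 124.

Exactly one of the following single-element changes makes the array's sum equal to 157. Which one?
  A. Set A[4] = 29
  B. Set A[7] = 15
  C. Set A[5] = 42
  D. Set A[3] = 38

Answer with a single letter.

Option A: A[4] -4->29, delta=33, new_sum=124+(33)=157 <-- matches target
Option B: A[7] 48->15, delta=-33, new_sum=124+(-33)=91
Option C: A[5] 12->42, delta=30, new_sum=124+(30)=154
Option D: A[3] -3->38, delta=41, new_sum=124+(41)=165

Answer: A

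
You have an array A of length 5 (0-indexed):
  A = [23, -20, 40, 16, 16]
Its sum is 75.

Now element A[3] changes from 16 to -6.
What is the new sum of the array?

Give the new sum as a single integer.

Answer: 53

Derivation:
Old value at index 3: 16
New value at index 3: -6
Delta = -6 - 16 = -22
New sum = old_sum + delta = 75 + (-22) = 53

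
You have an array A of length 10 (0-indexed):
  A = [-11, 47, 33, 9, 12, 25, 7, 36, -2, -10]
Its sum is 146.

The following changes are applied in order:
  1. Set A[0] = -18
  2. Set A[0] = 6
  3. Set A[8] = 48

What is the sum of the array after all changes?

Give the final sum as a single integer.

Initial sum: 146
Change 1: A[0] -11 -> -18, delta = -7, sum = 139
Change 2: A[0] -18 -> 6, delta = 24, sum = 163
Change 3: A[8] -2 -> 48, delta = 50, sum = 213

Answer: 213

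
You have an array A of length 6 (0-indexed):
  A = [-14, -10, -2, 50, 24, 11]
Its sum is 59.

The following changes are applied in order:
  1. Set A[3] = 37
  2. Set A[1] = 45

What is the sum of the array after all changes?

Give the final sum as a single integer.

Initial sum: 59
Change 1: A[3] 50 -> 37, delta = -13, sum = 46
Change 2: A[1] -10 -> 45, delta = 55, sum = 101

Answer: 101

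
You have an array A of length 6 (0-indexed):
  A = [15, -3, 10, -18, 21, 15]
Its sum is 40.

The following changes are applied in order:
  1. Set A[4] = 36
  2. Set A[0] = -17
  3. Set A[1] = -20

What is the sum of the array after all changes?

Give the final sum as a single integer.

Answer: 6

Derivation:
Initial sum: 40
Change 1: A[4] 21 -> 36, delta = 15, sum = 55
Change 2: A[0] 15 -> -17, delta = -32, sum = 23
Change 3: A[1] -3 -> -20, delta = -17, sum = 6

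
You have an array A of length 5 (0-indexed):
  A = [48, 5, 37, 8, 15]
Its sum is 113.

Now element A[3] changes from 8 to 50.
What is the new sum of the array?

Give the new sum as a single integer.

Answer: 155

Derivation:
Old value at index 3: 8
New value at index 3: 50
Delta = 50 - 8 = 42
New sum = old_sum + delta = 113 + (42) = 155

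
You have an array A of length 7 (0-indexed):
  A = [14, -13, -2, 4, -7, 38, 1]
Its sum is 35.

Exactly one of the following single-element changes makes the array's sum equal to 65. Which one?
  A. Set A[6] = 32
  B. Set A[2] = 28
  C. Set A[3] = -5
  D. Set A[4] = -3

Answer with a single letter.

Answer: B

Derivation:
Option A: A[6] 1->32, delta=31, new_sum=35+(31)=66
Option B: A[2] -2->28, delta=30, new_sum=35+(30)=65 <-- matches target
Option C: A[3] 4->-5, delta=-9, new_sum=35+(-9)=26
Option D: A[4] -7->-3, delta=4, new_sum=35+(4)=39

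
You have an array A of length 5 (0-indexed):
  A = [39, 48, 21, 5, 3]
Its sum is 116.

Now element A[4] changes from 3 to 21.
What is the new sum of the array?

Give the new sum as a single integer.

Old value at index 4: 3
New value at index 4: 21
Delta = 21 - 3 = 18
New sum = old_sum + delta = 116 + (18) = 134

Answer: 134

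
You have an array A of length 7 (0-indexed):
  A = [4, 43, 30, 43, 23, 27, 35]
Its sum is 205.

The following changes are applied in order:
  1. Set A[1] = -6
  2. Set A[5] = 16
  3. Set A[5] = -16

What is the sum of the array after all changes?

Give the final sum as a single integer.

Answer: 113

Derivation:
Initial sum: 205
Change 1: A[1] 43 -> -6, delta = -49, sum = 156
Change 2: A[5] 27 -> 16, delta = -11, sum = 145
Change 3: A[5] 16 -> -16, delta = -32, sum = 113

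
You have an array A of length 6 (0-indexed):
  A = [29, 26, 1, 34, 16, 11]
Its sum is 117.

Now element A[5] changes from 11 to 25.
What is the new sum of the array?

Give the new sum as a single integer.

Answer: 131

Derivation:
Old value at index 5: 11
New value at index 5: 25
Delta = 25 - 11 = 14
New sum = old_sum + delta = 117 + (14) = 131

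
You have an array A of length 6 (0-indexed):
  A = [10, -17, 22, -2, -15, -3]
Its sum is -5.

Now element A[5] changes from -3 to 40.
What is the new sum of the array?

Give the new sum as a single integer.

Old value at index 5: -3
New value at index 5: 40
Delta = 40 - -3 = 43
New sum = old_sum + delta = -5 + (43) = 38

Answer: 38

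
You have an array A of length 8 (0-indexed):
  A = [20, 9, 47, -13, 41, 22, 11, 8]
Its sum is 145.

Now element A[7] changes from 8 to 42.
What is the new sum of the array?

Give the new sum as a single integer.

Answer: 179

Derivation:
Old value at index 7: 8
New value at index 7: 42
Delta = 42 - 8 = 34
New sum = old_sum + delta = 145 + (34) = 179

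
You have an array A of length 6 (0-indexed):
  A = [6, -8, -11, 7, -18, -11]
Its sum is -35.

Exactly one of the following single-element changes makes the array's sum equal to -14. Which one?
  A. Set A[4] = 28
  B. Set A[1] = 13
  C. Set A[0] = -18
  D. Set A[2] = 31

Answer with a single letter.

Option A: A[4] -18->28, delta=46, new_sum=-35+(46)=11
Option B: A[1] -8->13, delta=21, new_sum=-35+(21)=-14 <-- matches target
Option C: A[0] 6->-18, delta=-24, new_sum=-35+(-24)=-59
Option D: A[2] -11->31, delta=42, new_sum=-35+(42)=7

Answer: B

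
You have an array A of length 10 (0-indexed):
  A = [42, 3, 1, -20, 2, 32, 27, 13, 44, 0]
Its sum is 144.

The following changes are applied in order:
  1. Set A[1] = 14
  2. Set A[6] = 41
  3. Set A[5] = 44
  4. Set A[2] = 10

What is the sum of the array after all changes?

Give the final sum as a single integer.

Answer: 190

Derivation:
Initial sum: 144
Change 1: A[1] 3 -> 14, delta = 11, sum = 155
Change 2: A[6] 27 -> 41, delta = 14, sum = 169
Change 3: A[5] 32 -> 44, delta = 12, sum = 181
Change 4: A[2] 1 -> 10, delta = 9, sum = 190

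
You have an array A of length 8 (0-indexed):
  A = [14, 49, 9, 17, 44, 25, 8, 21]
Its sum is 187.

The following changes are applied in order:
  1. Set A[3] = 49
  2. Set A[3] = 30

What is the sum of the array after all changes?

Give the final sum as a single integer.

Initial sum: 187
Change 1: A[3] 17 -> 49, delta = 32, sum = 219
Change 2: A[3] 49 -> 30, delta = -19, sum = 200

Answer: 200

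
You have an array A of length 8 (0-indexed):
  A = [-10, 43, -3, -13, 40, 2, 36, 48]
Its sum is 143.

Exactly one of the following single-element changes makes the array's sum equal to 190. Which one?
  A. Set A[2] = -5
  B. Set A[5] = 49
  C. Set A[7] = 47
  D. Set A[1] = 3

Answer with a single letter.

Answer: B

Derivation:
Option A: A[2] -3->-5, delta=-2, new_sum=143+(-2)=141
Option B: A[5] 2->49, delta=47, new_sum=143+(47)=190 <-- matches target
Option C: A[7] 48->47, delta=-1, new_sum=143+(-1)=142
Option D: A[1] 43->3, delta=-40, new_sum=143+(-40)=103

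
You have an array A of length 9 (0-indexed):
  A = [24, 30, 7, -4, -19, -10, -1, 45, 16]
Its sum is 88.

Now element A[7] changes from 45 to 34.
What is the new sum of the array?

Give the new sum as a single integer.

Old value at index 7: 45
New value at index 7: 34
Delta = 34 - 45 = -11
New sum = old_sum + delta = 88 + (-11) = 77

Answer: 77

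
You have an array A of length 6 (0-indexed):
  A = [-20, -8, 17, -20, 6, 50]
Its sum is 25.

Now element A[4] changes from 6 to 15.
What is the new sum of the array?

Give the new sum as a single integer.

Answer: 34

Derivation:
Old value at index 4: 6
New value at index 4: 15
Delta = 15 - 6 = 9
New sum = old_sum + delta = 25 + (9) = 34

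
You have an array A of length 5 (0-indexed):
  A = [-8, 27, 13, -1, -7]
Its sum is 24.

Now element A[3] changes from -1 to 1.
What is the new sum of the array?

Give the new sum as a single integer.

Answer: 26

Derivation:
Old value at index 3: -1
New value at index 3: 1
Delta = 1 - -1 = 2
New sum = old_sum + delta = 24 + (2) = 26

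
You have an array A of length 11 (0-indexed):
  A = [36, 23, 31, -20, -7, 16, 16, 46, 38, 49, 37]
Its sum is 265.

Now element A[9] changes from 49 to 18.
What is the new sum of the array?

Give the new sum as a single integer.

Old value at index 9: 49
New value at index 9: 18
Delta = 18 - 49 = -31
New sum = old_sum + delta = 265 + (-31) = 234

Answer: 234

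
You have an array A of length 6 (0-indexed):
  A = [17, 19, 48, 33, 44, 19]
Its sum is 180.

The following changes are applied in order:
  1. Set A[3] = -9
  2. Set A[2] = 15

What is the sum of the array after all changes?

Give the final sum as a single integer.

Answer: 105

Derivation:
Initial sum: 180
Change 1: A[3] 33 -> -9, delta = -42, sum = 138
Change 2: A[2] 48 -> 15, delta = -33, sum = 105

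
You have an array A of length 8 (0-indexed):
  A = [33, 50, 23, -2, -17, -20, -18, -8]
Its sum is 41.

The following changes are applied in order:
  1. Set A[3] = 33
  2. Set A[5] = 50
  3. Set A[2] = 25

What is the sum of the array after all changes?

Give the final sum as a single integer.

Initial sum: 41
Change 1: A[3] -2 -> 33, delta = 35, sum = 76
Change 2: A[5] -20 -> 50, delta = 70, sum = 146
Change 3: A[2] 23 -> 25, delta = 2, sum = 148

Answer: 148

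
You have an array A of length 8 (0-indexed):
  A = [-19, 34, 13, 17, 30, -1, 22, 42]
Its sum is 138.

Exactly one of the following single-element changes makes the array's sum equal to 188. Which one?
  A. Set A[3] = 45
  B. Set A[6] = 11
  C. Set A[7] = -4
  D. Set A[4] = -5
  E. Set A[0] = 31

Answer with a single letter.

Option A: A[3] 17->45, delta=28, new_sum=138+(28)=166
Option B: A[6] 22->11, delta=-11, new_sum=138+(-11)=127
Option C: A[7] 42->-4, delta=-46, new_sum=138+(-46)=92
Option D: A[4] 30->-5, delta=-35, new_sum=138+(-35)=103
Option E: A[0] -19->31, delta=50, new_sum=138+(50)=188 <-- matches target

Answer: E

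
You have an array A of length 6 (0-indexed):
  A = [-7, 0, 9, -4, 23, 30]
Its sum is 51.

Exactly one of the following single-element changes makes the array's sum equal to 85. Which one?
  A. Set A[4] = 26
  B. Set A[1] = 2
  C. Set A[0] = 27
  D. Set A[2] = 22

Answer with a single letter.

Option A: A[4] 23->26, delta=3, new_sum=51+(3)=54
Option B: A[1] 0->2, delta=2, new_sum=51+(2)=53
Option C: A[0] -7->27, delta=34, new_sum=51+(34)=85 <-- matches target
Option D: A[2] 9->22, delta=13, new_sum=51+(13)=64

Answer: C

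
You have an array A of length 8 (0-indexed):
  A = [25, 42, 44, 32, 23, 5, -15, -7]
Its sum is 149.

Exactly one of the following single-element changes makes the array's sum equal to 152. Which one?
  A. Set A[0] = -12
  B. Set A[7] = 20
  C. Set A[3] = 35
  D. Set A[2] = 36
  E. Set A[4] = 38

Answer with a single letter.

Option A: A[0] 25->-12, delta=-37, new_sum=149+(-37)=112
Option B: A[7] -7->20, delta=27, new_sum=149+(27)=176
Option C: A[3] 32->35, delta=3, new_sum=149+(3)=152 <-- matches target
Option D: A[2] 44->36, delta=-8, new_sum=149+(-8)=141
Option E: A[4] 23->38, delta=15, new_sum=149+(15)=164

Answer: C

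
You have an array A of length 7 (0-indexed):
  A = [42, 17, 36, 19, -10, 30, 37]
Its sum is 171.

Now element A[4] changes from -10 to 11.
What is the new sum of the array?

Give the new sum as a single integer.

Answer: 192

Derivation:
Old value at index 4: -10
New value at index 4: 11
Delta = 11 - -10 = 21
New sum = old_sum + delta = 171 + (21) = 192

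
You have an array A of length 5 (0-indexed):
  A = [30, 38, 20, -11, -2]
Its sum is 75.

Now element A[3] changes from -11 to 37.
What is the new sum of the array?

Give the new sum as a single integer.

Answer: 123

Derivation:
Old value at index 3: -11
New value at index 3: 37
Delta = 37 - -11 = 48
New sum = old_sum + delta = 75 + (48) = 123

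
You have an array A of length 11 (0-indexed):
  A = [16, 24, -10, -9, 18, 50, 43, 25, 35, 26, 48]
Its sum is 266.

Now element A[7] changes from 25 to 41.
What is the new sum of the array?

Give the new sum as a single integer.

Answer: 282

Derivation:
Old value at index 7: 25
New value at index 7: 41
Delta = 41 - 25 = 16
New sum = old_sum + delta = 266 + (16) = 282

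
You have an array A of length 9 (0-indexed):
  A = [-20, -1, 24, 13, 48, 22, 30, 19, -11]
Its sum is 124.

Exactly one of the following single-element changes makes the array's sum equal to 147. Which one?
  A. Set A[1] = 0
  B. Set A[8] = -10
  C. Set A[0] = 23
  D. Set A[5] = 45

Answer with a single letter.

Option A: A[1] -1->0, delta=1, new_sum=124+(1)=125
Option B: A[8] -11->-10, delta=1, new_sum=124+(1)=125
Option C: A[0] -20->23, delta=43, new_sum=124+(43)=167
Option D: A[5] 22->45, delta=23, new_sum=124+(23)=147 <-- matches target

Answer: D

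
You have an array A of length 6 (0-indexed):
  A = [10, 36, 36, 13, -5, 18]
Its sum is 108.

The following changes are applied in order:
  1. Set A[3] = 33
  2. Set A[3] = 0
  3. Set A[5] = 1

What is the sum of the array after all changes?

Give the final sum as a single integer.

Initial sum: 108
Change 1: A[3] 13 -> 33, delta = 20, sum = 128
Change 2: A[3] 33 -> 0, delta = -33, sum = 95
Change 3: A[5] 18 -> 1, delta = -17, sum = 78

Answer: 78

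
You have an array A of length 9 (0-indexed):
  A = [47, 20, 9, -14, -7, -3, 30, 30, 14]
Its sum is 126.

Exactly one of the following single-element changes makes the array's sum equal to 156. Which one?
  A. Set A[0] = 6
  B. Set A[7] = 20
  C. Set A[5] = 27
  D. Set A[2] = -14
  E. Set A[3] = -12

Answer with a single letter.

Answer: C

Derivation:
Option A: A[0] 47->6, delta=-41, new_sum=126+(-41)=85
Option B: A[7] 30->20, delta=-10, new_sum=126+(-10)=116
Option C: A[5] -3->27, delta=30, new_sum=126+(30)=156 <-- matches target
Option D: A[2] 9->-14, delta=-23, new_sum=126+(-23)=103
Option E: A[3] -14->-12, delta=2, new_sum=126+(2)=128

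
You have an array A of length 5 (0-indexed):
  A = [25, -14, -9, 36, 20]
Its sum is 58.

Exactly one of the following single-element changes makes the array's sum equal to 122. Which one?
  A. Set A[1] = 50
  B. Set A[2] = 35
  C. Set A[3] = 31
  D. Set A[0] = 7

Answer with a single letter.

Answer: A

Derivation:
Option A: A[1] -14->50, delta=64, new_sum=58+(64)=122 <-- matches target
Option B: A[2] -9->35, delta=44, new_sum=58+(44)=102
Option C: A[3] 36->31, delta=-5, new_sum=58+(-5)=53
Option D: A[0] 25->7, delta=-18, new_sum=58+(-18)=40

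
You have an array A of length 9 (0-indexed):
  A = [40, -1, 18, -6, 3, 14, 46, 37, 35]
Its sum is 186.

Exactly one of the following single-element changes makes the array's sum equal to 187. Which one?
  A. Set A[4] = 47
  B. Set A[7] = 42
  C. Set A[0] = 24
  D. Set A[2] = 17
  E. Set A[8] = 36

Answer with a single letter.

Answer: E

Derivation:
Option A: A[4] 3->47, delta=44, new_sum=186+(44)=230
Option B: A[7] 37->42, delta=5, new_sum=186+(5)=191
Option C: A[0] 40->24, delta=-16, new_sum=186+(-16)=170
Option D: A[2] 18->17, delta=-1, new_sum=186+(-1)=185
Option E: A[8] 35->36, delta=1, new_sum=186+(1)=187 <-- matches target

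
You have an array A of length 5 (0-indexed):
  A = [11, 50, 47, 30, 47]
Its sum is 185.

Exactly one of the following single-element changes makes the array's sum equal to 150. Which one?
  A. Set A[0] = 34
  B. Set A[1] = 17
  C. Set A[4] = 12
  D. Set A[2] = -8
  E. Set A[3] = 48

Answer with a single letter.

Option A: A[0] 11->34, delta=23, new_sum=185+(23)=208
Option B: A[1] 50->17, delta=-33, new_sum=185+(-33)=152
Option C: A[4] 47->12, delta=-35, new_sum=185+(-35)=150 <-- matches target
Option D: A[2] 47->-8, delta=-55, new_sum=185+(-55)=130
Option E: A[3] 30->48, delta=18, new_sum=185+(18)=203

Answer: C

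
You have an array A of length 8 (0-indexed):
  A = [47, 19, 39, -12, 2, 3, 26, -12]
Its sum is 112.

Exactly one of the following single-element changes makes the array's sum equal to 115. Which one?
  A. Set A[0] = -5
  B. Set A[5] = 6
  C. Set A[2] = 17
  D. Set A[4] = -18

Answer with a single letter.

Option A: A[0] 47->-5, delta=-52, new_sum=112+(-52)=60
Option B: A[5] 3->6, delta=3, new_sum=112+(3)=115 <-- matches target
Option C: A[2] 39->17, delta=-22, new_sum=112+(-22)=90
Option D: A[4] 2->-18, delta=-20, new_sum=112+(-20)=92

Answer: B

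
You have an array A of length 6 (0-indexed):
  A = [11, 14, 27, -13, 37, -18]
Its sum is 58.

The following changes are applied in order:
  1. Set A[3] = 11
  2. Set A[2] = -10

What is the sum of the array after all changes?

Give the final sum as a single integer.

Initial sum: 58
Change 1: A[3] -13 -> 11, delta = 24, sum = 82
Change 2: A[2] 27 -> -10, delta = -37, sum = 45

Answer: 45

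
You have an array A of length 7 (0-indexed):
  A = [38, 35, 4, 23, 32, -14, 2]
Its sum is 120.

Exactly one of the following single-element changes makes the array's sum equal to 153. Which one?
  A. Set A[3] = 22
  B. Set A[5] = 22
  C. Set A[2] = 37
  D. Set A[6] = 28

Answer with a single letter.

Answer: C

Derivation:
Option A: A[3] 23->22, delta=-1, new_sum=120+(-1)=119
Option B: A[5] -14->22, delta=36, new_sum=120+(36)=156
Option C: A[2] 4->37, delta=33, new_sum=120+(33)=153 <-- matches target
Option D: A[6] 2->28, delta=26, new_sum=120+(26)=146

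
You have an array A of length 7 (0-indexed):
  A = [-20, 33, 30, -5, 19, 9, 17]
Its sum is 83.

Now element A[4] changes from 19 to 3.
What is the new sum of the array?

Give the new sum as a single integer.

Answer: 67

Derivation:
Old value at index 4: 19
New value at index 4: 3
Delta = 3 - 19 = -16
New sum = old_sum + delta = 83 + (-16) = 67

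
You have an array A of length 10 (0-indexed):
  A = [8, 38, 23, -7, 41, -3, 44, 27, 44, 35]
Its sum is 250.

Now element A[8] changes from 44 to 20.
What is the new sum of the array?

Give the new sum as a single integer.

Answer: 226

Derivation:
Old value at index 8: 44
New value at index 8: 20
Delta = 20 - 44 = -24
New sum = old_sum + delta = 250 + (-24) = 226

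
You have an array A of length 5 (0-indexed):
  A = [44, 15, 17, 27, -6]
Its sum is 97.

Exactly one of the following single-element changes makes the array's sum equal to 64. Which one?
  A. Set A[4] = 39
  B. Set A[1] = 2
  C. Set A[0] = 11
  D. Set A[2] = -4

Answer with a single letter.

Option A: A[4] -6->39, delta=45, new_sum=97+(45)=142
Option B: A[1] 15->2, delta=-13, new_sum=97+(-13)=84
Option C: A[0] 44->11, delta=-33, new_sum=97+(-33)=64 <-- matches target
Option D: A[2] 17->-4, delta=-21, new_sum=97+(-21)=76

Answer: C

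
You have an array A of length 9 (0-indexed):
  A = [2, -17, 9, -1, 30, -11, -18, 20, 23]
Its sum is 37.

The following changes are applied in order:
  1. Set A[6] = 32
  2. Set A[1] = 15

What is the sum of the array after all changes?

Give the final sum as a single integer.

Answer: 119

Derivation:
Initial sum: 37
Change 1: A[6] -18 -> 32, delta = 50, sum = 87
Change 2: A[1] -17 -> 15, delta = 32, sum = 119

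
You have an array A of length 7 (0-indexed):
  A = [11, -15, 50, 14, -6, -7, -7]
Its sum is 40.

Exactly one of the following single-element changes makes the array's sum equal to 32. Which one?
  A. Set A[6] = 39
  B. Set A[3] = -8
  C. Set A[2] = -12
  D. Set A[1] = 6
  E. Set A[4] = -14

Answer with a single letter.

Answer: E

Derivation:
Option A: A[6] -7->39, delta=46, new_sum=40+(46)=86
Option B: A[3] 14->-8, delta=-22, new_sum=40+(-22)=18
Option C: A[2] 50->-12, delta=-62, new_sum=40+(-62)=-22
Option D: A[1] -15->6, delta=21, new_sum=40+(21)=61
Option E: A[4] -6->-14, delta=-8, new_sum=40+(-8)=32 <-- matches target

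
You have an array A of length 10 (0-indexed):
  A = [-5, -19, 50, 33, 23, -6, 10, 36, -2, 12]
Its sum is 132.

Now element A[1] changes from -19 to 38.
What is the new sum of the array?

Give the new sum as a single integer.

Old value at index 1: -19
New value at index 1: 38
Delta = 38 - -19 = 57
New sum = old_sum + delta = 132 + (57) = 189

Answer: 189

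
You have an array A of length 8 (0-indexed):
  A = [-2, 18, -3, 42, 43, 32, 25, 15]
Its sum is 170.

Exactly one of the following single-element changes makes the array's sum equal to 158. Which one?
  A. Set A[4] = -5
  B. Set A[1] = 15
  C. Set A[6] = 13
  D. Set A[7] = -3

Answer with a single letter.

Answer: C

Derivation:
Option A: A[4] 43->-5, delta=-48, new_sum=170+(-48)=122
Option B: A[1] 18->15, delta=-3, new_sum=170+(-3)=167
Option C: A[6] 25->13, delta=-12, new_sum=170+(-12)=158 <-- matches target
Option D: A[7] 15->-3, delta=-18, new_sum=170+(-18)=152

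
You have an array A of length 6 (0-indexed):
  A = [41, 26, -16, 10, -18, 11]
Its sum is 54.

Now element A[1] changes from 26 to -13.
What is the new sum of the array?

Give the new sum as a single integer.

Old value at index 1: 26
New value at index 1: -13
Delta = -13 - 26 = -39
New sum = old_sum + delta = 54 + (-39) = 15

Answer: 15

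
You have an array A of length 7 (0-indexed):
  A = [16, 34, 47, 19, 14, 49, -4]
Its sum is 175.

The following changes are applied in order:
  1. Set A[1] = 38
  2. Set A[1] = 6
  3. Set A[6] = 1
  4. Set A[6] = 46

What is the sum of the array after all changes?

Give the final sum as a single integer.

Answer: 197

Derivation:
Initial sum: 175
Change 1: A[1] 34 -> 38, delta = 4, sum = 179
Change 2: A[1] 38 -> 6, delta = -32, sum = 147
Change 3: A[6] -4 -> 1, delta = 5, sum = 152
Change 4: A[6] 1 -> 46, delta = 45, sum = 197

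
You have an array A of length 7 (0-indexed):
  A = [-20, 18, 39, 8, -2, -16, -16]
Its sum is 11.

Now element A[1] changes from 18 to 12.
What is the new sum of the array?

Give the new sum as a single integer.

Old value at index 1: 18
New value at index 1: 12
Delta = 12 - 18 = -6
New sum = old_sum + delta = 11 + (-6) = 5

Answer: 5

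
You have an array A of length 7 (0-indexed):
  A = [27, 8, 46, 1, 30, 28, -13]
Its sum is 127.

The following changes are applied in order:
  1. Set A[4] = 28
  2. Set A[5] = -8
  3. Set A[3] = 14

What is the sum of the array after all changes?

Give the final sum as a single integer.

Initial sum: 127
Change 1: A[4] 30 -> 28, delta = -2, sum = 125
Change 2: A[5] 28 -> -8, delta = -36, sum = 89
Change 3: A[3] 1 -> 14, delta = 13, sum = 102

Answer: 102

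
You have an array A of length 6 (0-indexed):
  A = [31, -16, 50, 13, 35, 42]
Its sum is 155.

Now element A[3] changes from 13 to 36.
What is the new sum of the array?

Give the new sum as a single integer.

Old value at index 3: 13
New value at index 3: 36
Delta = 36 - 13 = 23
New sum = old_sum + delta = 155 + (23) = 178

Answer: 178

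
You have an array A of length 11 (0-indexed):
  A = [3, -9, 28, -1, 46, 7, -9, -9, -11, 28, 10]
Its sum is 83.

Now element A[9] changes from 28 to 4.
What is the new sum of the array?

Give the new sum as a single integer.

Answer: 59

Derivation:
Old value at index 9: 28
New value at index 9: 4
Delta = 4 - 28 = -24
New sum = old_sum + delta = 83 + (-24) = 59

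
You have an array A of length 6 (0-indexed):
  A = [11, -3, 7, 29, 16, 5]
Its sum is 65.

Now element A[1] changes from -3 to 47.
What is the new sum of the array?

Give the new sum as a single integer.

Old value at index 1: -3
New value at index 1: 47
Delta = 47 - -3 = 50
New sum = old_sum + delta = 65 + (50) = 115

Answer: 115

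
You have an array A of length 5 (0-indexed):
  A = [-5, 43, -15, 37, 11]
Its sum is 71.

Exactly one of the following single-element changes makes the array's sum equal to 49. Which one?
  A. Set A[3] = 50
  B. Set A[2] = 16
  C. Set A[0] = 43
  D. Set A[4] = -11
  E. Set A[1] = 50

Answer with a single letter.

Answer: D

Derivation:
Option A: A[3] 37->50, delta=13, new_sum=71+(13)=84
Option B: A[2] -15->16, delta=31, new_sum=71+(31)=102
Option C: A[0] -5->43, delta=48, new_sum=71+(48)=119
Option D: A[4] 11->-11, delta=-22, new_sum=71+(-22)=49 <-- matches target
Option E: A[1] 43->50, delta=7, new_sum=71+(7)=78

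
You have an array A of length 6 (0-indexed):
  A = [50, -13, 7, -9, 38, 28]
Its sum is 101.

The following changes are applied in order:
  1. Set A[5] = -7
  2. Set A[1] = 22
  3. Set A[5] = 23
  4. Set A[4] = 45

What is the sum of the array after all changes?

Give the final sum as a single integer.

Initial sum: 101
Change 1: A[5] 28 -> -7, delta = -35, sum = 66
Change 2: A[1] -13 -> 22, delta = 35, sum = 101
Change 3: A[5] -7 -> 23, delta = 30, sum = 131
Change 4: A[4] 38 -> 45, delta = 7, sum = 138

Answer: 138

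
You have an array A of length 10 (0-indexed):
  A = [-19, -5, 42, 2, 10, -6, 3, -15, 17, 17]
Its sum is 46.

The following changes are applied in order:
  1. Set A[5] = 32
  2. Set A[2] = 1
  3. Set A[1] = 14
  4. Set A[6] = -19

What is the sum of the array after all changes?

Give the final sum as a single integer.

Answer: 40

Derivation:
Initial sum: 46
Change 1: A[5] -6 -> 32, delta = 38, sum = 84
Change 2: A[2] 42 -> 1, delta = -41, sum = 43
Change 3: A[1] -5 -> 14, delta = 19, sum = 62
Change 4: A[6] 3 -> -19, delta = -22, sum = 40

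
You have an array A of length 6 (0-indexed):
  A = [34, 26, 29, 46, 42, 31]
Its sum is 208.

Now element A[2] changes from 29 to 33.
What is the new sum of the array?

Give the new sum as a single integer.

Old value at index 2: 29
New value at index 2: 33
Delta = 33 - 29 = 4
New sum = old_sum + delta = 208 + (4) = 212

Answer: 212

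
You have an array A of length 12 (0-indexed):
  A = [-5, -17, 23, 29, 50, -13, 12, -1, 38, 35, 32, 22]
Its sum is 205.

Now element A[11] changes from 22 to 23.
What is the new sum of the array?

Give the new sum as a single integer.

Old value at index 11: 22
New value at index 11: 23
Delta = 23 - 22 = 1
New sum = old_sum + delta = 205 + (1) = 206

Answer: 206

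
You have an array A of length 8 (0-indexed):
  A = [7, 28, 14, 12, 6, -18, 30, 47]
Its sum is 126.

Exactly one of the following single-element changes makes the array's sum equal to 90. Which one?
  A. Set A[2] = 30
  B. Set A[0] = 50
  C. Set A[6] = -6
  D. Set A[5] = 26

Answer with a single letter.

Option A: A[2] 14->30, delta=16, new_sum=126+(16)=142
Option B: A[0] 7->50, delta=43, new_sum=126+(43)=169
Option C: A[6] 30->-6, delta=-36, new_sum=126+(-36)=90 <-- matches target
Option D: A[5] -18->26, delta=44, new_sum=126+(44)=170

Answer: C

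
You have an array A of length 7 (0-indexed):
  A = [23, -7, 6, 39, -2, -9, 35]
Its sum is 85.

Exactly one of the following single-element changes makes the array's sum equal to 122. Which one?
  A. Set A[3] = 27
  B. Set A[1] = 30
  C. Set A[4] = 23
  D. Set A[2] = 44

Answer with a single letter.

Option A: A[3] 39->27, delta=-12, new_sum=85+(-12)=73
Option B: A[1] -7->30, delta=37, new_sum=85+(37)=122 <-- matches target
Option C: A[4] -2->23, delta=25, new_sum=85+(25)=110
Option D: A[2] 6->44, delta=38, new_sum=85+(38)=123

Answer: B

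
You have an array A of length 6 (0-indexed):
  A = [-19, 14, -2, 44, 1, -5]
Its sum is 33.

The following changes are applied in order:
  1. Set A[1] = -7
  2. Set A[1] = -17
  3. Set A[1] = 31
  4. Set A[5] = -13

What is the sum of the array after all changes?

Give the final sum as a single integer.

Initial sum: 33
Change 1: A[1] 14 -> -7, delta = -21, sum = 12
Change 2: A[1] -7 -> -17, delta = -10, sum = 2
Change 3: A[1] -17 -> 31, delta = 48, sum = 50
Change 4: A[5] -5 -> -13, delta = -8, sum = 42

Answer: 42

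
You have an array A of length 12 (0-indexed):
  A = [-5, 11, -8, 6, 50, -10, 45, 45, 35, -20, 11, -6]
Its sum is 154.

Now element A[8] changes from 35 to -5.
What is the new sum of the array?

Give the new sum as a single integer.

Old value at index 8: 35
New value at index 8: -5
Delta = -5 - 35 = -40
New sum = old_sum + delta = 154 + (-40) = 114

Answer: 114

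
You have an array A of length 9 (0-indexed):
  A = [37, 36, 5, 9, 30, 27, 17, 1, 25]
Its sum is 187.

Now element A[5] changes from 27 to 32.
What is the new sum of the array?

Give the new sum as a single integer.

Answer: 192

Derivation:
Old value at index 5: 27
New value at index 5: 32
Delta = 32 - 27 = 5
New sum = old_sum + delta = 187 + (5) = 192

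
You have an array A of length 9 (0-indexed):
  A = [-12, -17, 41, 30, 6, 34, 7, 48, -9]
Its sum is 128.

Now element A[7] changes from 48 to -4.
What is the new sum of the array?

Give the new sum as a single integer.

Old value at index 7: 48
New value at index 7: -4
Delta = -4 - 48 = -52
New sum = old_sum + delta = 128 + (-52) = 76

Answer: 76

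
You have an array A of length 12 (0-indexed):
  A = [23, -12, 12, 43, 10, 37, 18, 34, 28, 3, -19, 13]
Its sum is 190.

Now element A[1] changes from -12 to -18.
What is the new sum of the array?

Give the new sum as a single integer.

Old value at index 1: -12
New value at index 1: -18
Delta = -18 - -12 = -6
New sum = old_sum + delta = 190 + (-6) = 184

Answer: 184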